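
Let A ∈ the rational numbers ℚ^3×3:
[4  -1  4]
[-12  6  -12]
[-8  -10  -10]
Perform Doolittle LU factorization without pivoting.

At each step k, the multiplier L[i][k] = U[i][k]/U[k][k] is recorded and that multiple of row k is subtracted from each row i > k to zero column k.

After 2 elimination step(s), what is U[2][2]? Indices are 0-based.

U[2][2] = -2

[col 0] pivot 4
  R1 -= -3*R0 → (0, 3, 0)  (L[1][0] := -3)
  R2 -= -2*R0 → (0, -12, -2)  (L[2][0] := -2)
[col 1] pivot 3
  R2 -= -4*R1 → (0, 0, -2)  (L[2][1] := -4)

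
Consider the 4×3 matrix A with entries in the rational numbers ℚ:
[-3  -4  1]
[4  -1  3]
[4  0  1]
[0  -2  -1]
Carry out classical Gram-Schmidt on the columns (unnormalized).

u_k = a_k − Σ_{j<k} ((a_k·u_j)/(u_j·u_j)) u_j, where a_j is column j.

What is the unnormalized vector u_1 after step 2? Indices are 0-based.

Step 1: u_0 = a_0 = (-3, 4, 4, 0).
Step 2: u_1 = a_1 − (8/41)·u_0 = (-140/41, -73/41, -32/41, -2).

u_1 = (-140/41, -73/41, -32/41, -2)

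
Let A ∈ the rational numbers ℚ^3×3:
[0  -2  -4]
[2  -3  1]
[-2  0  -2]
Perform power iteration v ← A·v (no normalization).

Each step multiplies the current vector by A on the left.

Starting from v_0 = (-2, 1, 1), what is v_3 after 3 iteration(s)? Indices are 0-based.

v_3 = (-48, -8, -24)

v_0 = (-2, 1, 1).
v_1 = A·v_0 = (-6, -6, 2).
v_2 = A·v_1 = (4, 8, 8).
v_3 = A·v_2 = (-48, -8, -24).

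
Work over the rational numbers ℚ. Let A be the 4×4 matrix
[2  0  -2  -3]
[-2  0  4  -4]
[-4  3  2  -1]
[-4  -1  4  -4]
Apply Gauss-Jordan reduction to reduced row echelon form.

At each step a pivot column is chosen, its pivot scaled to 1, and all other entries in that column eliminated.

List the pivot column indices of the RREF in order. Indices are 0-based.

pivot(0,0)=2: scale R0 → (1, 0, -1, -3/2)
  clear (1,0): R1 −= (-2)R0 → (0, 0, 2, -7)
  clear (2,0): R2 −= (-4)R0 → (0, 3, -2, -7)
  clear (3,0): R3 −= (-4)R0 → (0, -1, 0, -10)
pivot(1,1): swap R1↔R2
pivot(1,1)=3: scale R1 → (0, 1, -2/3, -7/3)
  clear (3,1): R3 −= (-1)R1 → (0, 0, -2/3, -37/3)
pivot(2,2)=2: scale R2 → (0, 0, 1, -7/2)
  clear (0,2): R0 −= (-1)R2 → (1, 0, 0, -5)
  clear (1,2): R1 −= (-2/3)R2 → (0, 1, 0, -14/3)
  clear (3,2): R3 −= (-2/3)R2 → (0, 0, 0, -44/3)
pivot(3,3)=-44/3: scale R3 → (0, 0, 0, 1)
  clear (0,3): R0 −= (-5)R3 → (1, 0, 0, 0)
  clear (1,3): R1 −= (-14/3)R3 → (0, 1, 0, 0)
  clear (2,3): R2 −= (-7/2)R3 → (0, 0, 1, 0)

pivot columns: 0, 1, 2, 3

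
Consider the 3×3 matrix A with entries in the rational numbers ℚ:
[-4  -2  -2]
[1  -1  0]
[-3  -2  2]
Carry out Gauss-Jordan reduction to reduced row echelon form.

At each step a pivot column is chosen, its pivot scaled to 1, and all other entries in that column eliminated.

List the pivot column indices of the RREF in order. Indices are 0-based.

step 1: normalize row 0 (÷-4) = (1, 1/2, 1/2)
  row 1: subtract 1×row0 = (0, -3/2, -1/2)
  row 2: subtract -3×row0 = (0, -1/2, 7/2)
step 2: normalize row 1 (÷-3/2) = (0, 1, 1/3)
  row 0: subtract 1/2×row1 = (1, 0, 1/3)
  row 2: subtract -1/2×row1 = (0, 0, 11/3)
step 3: normalize row 2 (÷11/3) = (0, 0, 1)
  row 0: subtract 1/3×row2 = (1, 0, 0)
  row 1: subtract 1/3×row2 = (0, 1, 0)

pivot columns: 0, 1, 2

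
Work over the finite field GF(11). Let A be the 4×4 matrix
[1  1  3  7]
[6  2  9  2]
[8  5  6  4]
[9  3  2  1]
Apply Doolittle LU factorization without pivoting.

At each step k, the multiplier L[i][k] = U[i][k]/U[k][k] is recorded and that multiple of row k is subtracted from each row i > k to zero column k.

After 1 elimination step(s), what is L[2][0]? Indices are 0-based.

Step 1: pivot at (0,0) is 1.
  row1 ← row1 − (6)·row0  ⇒  L[1][0]=6, U row1=(0, 7, 2, 4)
  row2 ← row2 − (8)·row0  ⇒  L[2][0]=8, U row2=(0, 8, 4, 3)
  row3 ← row3 − (9)·row0  ⇒  L[3][0]=9, U row3=(0, 5, 8, 4)

L[2][0] = 8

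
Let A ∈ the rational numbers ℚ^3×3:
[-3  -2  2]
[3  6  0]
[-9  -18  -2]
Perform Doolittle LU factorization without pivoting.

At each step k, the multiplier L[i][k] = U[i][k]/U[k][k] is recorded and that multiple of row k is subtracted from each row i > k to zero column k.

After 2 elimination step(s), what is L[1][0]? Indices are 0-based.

[col 0] pivot -3
  R1 -= -1*R0 → (0, 4, 2)  (L[1][0] := -1)
  R2 -= 3*R0 → (0, -12, -8)  (L[2][0] := 3)
[col 1] pivot 4
  R2 -= -3*R1 → (0, 0, -2)  (L[2][1] := -3)

L[1][0] = -1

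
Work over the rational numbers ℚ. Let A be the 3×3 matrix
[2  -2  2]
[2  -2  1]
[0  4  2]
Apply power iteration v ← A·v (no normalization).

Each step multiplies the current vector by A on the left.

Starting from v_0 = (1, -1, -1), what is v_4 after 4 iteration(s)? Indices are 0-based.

v_0 = (1, -1, -1).
v_1 = A·v_0 = (2, 3, -6).
v_2 = A·v_1 = (-14, -8, 0).
v_3 = A·v_2 = (-12, -12, -32).
v_4 = A·v_3 = (-64, -32, -112).

v_4 = (-64, -32, -112)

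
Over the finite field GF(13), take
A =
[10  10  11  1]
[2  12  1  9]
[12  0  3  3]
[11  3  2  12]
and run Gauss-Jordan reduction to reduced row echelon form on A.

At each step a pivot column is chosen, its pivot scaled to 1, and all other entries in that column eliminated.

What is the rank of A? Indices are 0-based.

[1] R0 /= 10  ⇒  (1, 1, 5, 4)
     R1 -= 2·R0  ⇒  (0, 10, 4, 1)
     R2 -= 12·R0  ⇒  (0, 1, 8, 7)
     R3 -= 11·R0  ⇒  (0, 5, 12, 7)
[2] R1 /= 10  ⇒  (0, 1, 3, 4)
     R0 -= 1·R1  ⇒  (1, 0, 2, 0)
     R2 -= 1·R1  ⇒  (0, 0, 5, 3)
     R3 -= 5·R1  ⇒  (0, 0, 10, 0)
[3] R2 /= 5  ⇒  (0, 0, 1, 11)
     R0 -= 2·R2  ⇒  (1, 0, 0, 4)
     R1 -= 3·R2  ⇒  (0, 1, 0, 10)
     R3 -= 10·R2  ⇒  (0, 0, 0, 7)
[4] R3 /= 7  ⇒  (0, 0, 0, 1)
     R0 -= 4·R3  ⇒  (1, 0, 0, 0)
     R1 -= 10·R3  ⇒  (0, 1, 0, 0)
     R2 -= 11·R3  ⇒  (0, 0, 1, 0)

rank = 4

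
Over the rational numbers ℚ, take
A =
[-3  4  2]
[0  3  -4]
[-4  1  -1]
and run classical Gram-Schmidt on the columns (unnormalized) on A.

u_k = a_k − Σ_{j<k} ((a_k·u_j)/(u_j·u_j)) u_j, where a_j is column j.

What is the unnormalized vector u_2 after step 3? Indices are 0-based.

u_2 = (510/197, -1105/394, -765/394)

Step 1: u_0 = a_0 = (-3, 0, -4).
Step 2: u_1 = a_1 − (-16/25)·u_0 = (52/25, 3, -39/25).
Step 3: u_2 = a_2 − (-2/25)·u_0 − (-157/394)·u_1 = (510/197, -1105/394, -765/394).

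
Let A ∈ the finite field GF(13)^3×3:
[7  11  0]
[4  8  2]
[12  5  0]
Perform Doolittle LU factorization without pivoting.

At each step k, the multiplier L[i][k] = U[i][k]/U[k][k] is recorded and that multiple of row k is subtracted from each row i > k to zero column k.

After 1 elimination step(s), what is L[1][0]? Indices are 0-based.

L[1][0] = 8

k=0: U[0][0]=7
  eliminate (1,0): mult=8, new row 1: (0, 11, 2); set L[1][0]=8
  eliminate (2,0): mult=11, new row 2: (0, 1, 0); set L[2][0]=11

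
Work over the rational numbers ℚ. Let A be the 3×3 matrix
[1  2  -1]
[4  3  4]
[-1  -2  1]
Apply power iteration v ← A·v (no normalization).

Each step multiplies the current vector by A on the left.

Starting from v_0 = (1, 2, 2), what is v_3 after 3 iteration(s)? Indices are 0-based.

v_0 = (1, 2, 2).
v_1 = A·v_0 = (3, 18, -3).
v_2 = A·v_1 = (42, 54, -42).
v_3 = A·v_2 = (192, 162, -192).

v_3 = (192, 162, -192)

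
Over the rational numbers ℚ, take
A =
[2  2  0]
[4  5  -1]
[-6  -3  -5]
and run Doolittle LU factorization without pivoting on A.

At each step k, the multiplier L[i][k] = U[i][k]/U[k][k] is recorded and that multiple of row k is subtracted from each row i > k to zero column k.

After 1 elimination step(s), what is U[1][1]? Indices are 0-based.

Step 1: pivot at (0,0) is 2.
  row1 ← row1 − (2)·row0  ⇒  L[1][0]=2, U row1=(0, 1, -1)
  row2 ← row2 − (-3)·row0  ⇒  L[2][0]=-3, U row2=(0, 3, -5)

U[1][1] = 1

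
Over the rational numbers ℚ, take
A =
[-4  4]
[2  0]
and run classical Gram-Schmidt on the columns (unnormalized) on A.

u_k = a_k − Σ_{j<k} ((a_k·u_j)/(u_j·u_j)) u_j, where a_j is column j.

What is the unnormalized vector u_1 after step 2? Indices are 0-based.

Step 1: u_0 = a_0 = (-4, 2).
Step 2: u_1 = a_1 − (-4/5)·u_0 = (4/5, 8/5).

u_1 = (4/5, 8/5)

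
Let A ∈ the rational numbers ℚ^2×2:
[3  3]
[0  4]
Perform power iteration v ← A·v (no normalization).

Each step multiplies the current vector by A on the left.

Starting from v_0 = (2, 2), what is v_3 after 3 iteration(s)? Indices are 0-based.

v_0 = (2, 2).
v_1 = A·v_0 = (12, 8).
v_2 = A·v_1 = (60, 32).
v_3 = A·v_2 = (276, 128).

v_3 = (276, 128)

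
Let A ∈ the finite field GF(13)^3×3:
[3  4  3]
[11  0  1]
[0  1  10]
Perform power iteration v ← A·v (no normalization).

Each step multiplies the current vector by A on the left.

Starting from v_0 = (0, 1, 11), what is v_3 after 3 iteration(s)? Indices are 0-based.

v_3 = (9, 2, 2)

v_0 = (0, 1, 11).
v_1 = A·v_0 = (11, 11, 7).
v_2 = A·v_1 = (7, 11, 3).
v_3 = A·v_2 = (9, 2, 2).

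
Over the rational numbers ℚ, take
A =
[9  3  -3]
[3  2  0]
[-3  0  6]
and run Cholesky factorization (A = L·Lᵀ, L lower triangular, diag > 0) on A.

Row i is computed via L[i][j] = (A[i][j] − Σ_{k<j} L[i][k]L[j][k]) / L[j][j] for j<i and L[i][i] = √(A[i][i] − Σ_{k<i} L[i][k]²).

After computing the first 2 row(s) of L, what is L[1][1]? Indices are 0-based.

L[1][1] = 1

Step 1: L[0][0] = √(9) = 3.
  L[1][0] = (3) / L[0][0] = 1.
Step 2: L[1][1] = √(1) = 1.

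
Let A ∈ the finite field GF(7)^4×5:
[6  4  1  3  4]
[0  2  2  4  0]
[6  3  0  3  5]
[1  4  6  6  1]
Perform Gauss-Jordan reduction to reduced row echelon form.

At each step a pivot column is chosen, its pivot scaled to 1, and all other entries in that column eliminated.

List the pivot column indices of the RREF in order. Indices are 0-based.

step 1: normalize row 0 (÷6) = (1, 3, 6, 4, 3)
  row 2: subtract 6×row0 = (0, 6, 6, 0, 1)
  row 3: subtract 1×row0 = (0, 1, 0, 2, 5)
step 2: normalize row 1 (÷2) = (0, 1, 1, 2, 0)
  row 0: subtract 3×row1 = (1, 0, 3, 5, 3)
  row 2: subtract 6×row1 = (0, 0, 0, 2, 1)
  row 3: subtract 1×row1 = (0, 0, 6, 0, 5)
step 3: exchange rows 2,3
step 3: normalize row 2 (÷6) = (0, 0, 1, 0, 2)
  row 0: subtract 3×row2 = (1, 0, 0, 5, 4)
  row 1: subtract 1×row2 = (0, 1, 0, 2, 5)
step 4: normalize row 3 (÷2) = (0, 0, 0, 1, 4)
  row 0: subtract 5×row3 = (1, 0, 0, 0, 5)
  row 1: subtract 2×row3 = (0, 1, 0, 0, 4)

pivot columns: 0, 1, 2, 3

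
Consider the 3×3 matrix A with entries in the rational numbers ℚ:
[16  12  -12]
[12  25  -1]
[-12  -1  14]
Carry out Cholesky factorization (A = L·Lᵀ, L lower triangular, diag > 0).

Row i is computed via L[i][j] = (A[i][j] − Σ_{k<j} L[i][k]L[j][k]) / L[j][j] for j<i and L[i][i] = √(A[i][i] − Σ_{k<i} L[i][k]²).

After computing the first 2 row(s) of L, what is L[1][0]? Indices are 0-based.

L[1][0] = 3

Step 1: L[0][0] = √(16) = 4.
  L[1][0] = (12) / L[0][0] = 3.
Step 2: L[1][1] = √(16) = 4.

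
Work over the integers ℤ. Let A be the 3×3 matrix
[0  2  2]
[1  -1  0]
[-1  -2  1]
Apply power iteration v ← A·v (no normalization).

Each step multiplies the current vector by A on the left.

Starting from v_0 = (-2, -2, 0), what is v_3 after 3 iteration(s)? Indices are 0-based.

v_0 = (-2, -2, 0).
v_1 = A·v_0 = (-4, 0, 6).
v_2 = A·v_1 = (12, -4, 10).
v_3 = A·v_2 = (12, 16, 6).

v_3 = (12, 16, 6)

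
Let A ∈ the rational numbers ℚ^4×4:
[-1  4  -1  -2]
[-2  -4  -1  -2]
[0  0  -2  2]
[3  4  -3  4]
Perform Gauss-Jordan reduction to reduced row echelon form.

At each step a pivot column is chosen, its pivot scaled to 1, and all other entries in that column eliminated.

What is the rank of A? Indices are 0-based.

rank = 4

step 1: normalize row 0 (÷-1) = (1, -4, 1, 2)
  row 1: subtract -2×row0 = (0, -12, 1, 2)
  row 3: subtract 3×row0 = (0, 16, -6, -2)
step 2: normalize row 1 (÷-12) = (0, 1, -1/12, -1/6)
  row 0: subtract -4×row1 = (1, 0, 2/3, 4/3)
  row 3: subtract 16×row1 = (0, 0, -14/3, 2/3)
step 3: normalize row 2 (÷-2) = (0, 0, 1, -1)
  row 0: subtract 2/3×row2 = (1, 0, 0, 2)
  row 1: subtract -1/12×row2 = (0, 1, 0, -1/4)
  row 3: subtract -14/3×row2 = (0, 0, 0, -4)
step 4: normalize row 3 (÷-4) = (0, 0, 0, 1)
  row 0: subtract 2×row3 = (1, 0, 0, 0)
  row 1: subtract -1/4×row3 = (0, 1, 0, 0)
  row 2: subtract -1×row3 = (0, 0, 1, 0)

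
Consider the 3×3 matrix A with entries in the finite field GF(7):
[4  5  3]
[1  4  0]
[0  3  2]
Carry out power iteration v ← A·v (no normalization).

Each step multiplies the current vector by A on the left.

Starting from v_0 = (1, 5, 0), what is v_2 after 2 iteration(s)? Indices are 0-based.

v_2 = (0, 1, 2)

v_0 = (1, 5, 0).
v_1 = A·v_0 = (1, 0, 1).
v_2 = A·v_1 = (0, 1, 2).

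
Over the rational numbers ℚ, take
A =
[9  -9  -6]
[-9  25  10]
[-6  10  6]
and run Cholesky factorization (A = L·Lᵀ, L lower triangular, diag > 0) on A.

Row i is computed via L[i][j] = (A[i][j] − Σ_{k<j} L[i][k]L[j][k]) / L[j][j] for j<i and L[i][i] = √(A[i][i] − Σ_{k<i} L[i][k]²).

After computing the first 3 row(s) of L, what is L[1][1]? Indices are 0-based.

Step 1: L[0][0] = √(9) = 3.
  L[1][0] = (-9) / L[0][0] = -3.
Step 2: L[1][1] = √(16) = 4.
  L[2][0] = (-6) / L[0][0] = -2.
  L[2][1] = (4) / L[1][1] = 1.
Step 3: L[2][2] = √(1) = 1.

L[1][1] = 4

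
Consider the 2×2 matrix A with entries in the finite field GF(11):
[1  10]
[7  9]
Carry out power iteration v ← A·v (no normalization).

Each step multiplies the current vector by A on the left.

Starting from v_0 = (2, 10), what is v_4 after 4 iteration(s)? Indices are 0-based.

v_0 = (2, 10).
v_1 = A·v_0 = (3, 5).
v_2 = A·v_1 = (9, 0).
v_3 = A·v_2 = (9, 8).
v_4 = A·v_3 = (1, 3).

v_4 = (1, 3)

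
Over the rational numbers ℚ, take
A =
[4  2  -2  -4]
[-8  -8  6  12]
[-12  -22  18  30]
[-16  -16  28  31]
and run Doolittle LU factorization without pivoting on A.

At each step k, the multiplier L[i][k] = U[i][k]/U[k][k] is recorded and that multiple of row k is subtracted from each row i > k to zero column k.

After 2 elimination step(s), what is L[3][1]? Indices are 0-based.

L[3][1] = 2

[col 0] pivot 4
  R1 -= -2*R0 → (0, -4, 2, 4)  (L[1][0] := -2)
  R2 -= -3*R0 → (0, -16, 12, 18)  (L[2][0] := -3)
  R3 -= -4*R0 → (0, -8, 20, 15)  (L[3][0] := -4)
[col 1] pivot -4
  R2 -= 4*R1 → (0, 0, 4, 2)  (L[2][1] := 4)
  R3 -= 2*R1 → (0, 0, 16, 7)  (L[3][1] := 2)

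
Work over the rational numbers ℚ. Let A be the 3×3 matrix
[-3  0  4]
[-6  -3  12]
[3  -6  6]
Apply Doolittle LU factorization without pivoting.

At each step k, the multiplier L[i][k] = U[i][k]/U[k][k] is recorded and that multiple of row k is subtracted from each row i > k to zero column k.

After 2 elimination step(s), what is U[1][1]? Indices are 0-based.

[col 0] pivot -3
  R1 -= 2*R0 → (0, -3, 4)  (L[1][0] := 2)
  R2 -= -1*R0 → (0, -6, 10)  (L[2][0] := -1)
[col 1] pivot -3
  R2 -= 2*R1 → (0, 0, 2)  (L[2][1] := 2)

U[1][1] = -3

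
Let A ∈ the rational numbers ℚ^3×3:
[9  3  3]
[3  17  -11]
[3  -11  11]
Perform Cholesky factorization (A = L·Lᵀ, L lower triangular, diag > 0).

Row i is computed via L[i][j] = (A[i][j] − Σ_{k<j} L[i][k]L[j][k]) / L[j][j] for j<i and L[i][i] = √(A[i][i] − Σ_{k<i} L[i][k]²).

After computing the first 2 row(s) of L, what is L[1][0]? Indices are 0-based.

L[1][0] = 1

Step 1: L[0][0] = √(9) = 3.
  L[1][0] = (3) / L[0][0] = 1.
Step 2: L[1][1] = √(16) = 4.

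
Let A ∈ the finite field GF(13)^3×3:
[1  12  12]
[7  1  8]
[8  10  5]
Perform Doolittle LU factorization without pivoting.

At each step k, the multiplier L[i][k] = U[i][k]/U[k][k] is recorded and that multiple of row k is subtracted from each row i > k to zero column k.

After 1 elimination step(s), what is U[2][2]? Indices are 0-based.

Step 1: pivot at (0,0) is 1.
  row1 ← row1 − (7)·row0  ⇒  L[1][0]=7, U row1=(0, 8, 2)
  row2 ← row2 − (8)·row0  ⇒  L[2][0]=8, U row2=(0, 5, 0)

U[2][2] = 0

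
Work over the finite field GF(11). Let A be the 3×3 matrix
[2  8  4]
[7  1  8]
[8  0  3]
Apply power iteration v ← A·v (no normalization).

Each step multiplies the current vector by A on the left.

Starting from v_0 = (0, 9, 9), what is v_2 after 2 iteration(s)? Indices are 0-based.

v_0 = (0, 9, 9).
v_1 = A·v_0 = (9, 4, 5).
v_2 = A·v_1 = (4, 8, 10).

v_2 = (4, 8, 10)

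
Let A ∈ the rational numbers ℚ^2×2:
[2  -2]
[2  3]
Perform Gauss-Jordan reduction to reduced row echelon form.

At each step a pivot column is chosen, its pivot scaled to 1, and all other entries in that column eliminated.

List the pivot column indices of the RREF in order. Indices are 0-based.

pivot columns: 0, 1

[1] R0 /= 2  ⇒  (1, -1)
     R1 -= 2·R0  ⇒  (0, 5)
[2] R1 /= 5  ⇒  (0, 1)
     R0 -= -1·R1  ⇒  (1, 0)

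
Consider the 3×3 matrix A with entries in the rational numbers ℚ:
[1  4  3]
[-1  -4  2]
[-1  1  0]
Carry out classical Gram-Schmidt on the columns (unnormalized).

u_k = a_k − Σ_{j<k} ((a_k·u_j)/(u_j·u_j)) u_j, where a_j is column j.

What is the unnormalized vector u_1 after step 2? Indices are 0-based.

Step 1: u_0 = a_0 = (1, -1, -1).
Step 2: u_1 = a_1 − (7/3)·u_0 = (5/3, -5/3, 10/3).

u_1 = (5/3, -5/3, 10/3)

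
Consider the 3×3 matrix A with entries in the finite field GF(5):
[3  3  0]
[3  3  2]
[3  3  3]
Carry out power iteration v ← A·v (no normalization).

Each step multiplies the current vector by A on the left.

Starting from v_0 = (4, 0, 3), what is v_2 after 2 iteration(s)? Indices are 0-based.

v_2 = (0, 2, 3)

v_0 = (4, 0, 3).
v_1 = A·v_0 = (2, 3, 1).
v_2 = A·v_1 = (0, 2, 3).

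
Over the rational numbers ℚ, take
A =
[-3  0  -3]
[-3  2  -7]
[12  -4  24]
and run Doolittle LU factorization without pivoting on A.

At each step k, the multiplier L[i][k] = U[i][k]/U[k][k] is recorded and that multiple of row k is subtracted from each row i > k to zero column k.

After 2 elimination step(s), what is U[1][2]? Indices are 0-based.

Step 1: pivot at (0,0) is -3.
  row1 ← row1 − (1)·row0  ⇒  L[1][0]=1, U row1=(0, 2, -4)
  row2 ← row2 − (-4)·row0  ⇒  L[2][0]=-4, U row2=(0, -4, 12)
Step 2: pivot at (1,1) is 2.
  row2 ← row2 − (-2)·row1  ⇒  L[2][1]=-2, U row2=(0, 0, 4)

U[1][2] = -4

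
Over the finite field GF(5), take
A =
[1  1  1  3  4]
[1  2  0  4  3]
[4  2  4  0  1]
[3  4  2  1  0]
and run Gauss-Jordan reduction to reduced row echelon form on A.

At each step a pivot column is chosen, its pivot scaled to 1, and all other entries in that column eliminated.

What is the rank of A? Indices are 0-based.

rank = 4

pivot(0,0)=1: scale R0 → (1, 1, 1, 3, 4)
  clear (1,0): R1 −= (1)R0 → (0, 1, 4, 1, 4)
  clear (2,0): R2 −= (4)R0 → (0, 3, 0, 3, 0)
  clear (3,0): R3 −= (3)R0 → (0, 1, 4, 2, 3)
pivot(1,1)=1: scale R1 → (0, 1, 4, 1, 4)
  clear (0,1): R0 −= (1)R1 → (1, 0, 2, 2, 0)
  clear (2,1): R2 −= (3)R1 → (0, 0, 3, 0, 3)
  clear (3,1): R3 −= (1)R1 → (0, 0, 0, 1, 4)
pivot(2,2)=3: scale R2 → (0, 0, 1, 0, 1)
  clear (0,2): R0 −= (2)R2 → (1, 0, 0, 2, 3)
  clear (1,2): R1 −= (4)R2 → (0, 1, 0, 1, 0)
pivot(3,3)=1: scale R3 → (0, 0, 0, 1, 4)
  clear (0,3): R0 −= (2)R3 → (1, 0, 0, 0, 0)
  clear (1,3): R1 −= (1)R3 → (0, 1, 0, 0, 1)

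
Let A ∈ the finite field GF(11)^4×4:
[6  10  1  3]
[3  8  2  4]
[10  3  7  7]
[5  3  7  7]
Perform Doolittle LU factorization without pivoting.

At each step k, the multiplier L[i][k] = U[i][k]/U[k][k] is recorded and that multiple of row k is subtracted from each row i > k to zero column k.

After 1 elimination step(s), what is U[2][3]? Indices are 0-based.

[col 0] pivot 6
  R1 -= 6*R0 → (0, 3, 7, 8)  (L[1][0] := 6)
  R2 -= 9*R0 → (0, 1, 9, 2)  (L[2][0] := 9)
  R3 -= 10*R0 → (0, 2, 8, 10)  (L[3][0] := 10)

U[2][3] = 2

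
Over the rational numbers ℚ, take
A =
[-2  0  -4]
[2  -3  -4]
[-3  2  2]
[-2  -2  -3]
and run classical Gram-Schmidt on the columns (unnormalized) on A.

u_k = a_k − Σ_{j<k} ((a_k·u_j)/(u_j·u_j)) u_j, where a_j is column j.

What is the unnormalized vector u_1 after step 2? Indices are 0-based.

u_1 = (-16/21, -47/21, 6/7, -58/21)

Step 1: u_0 = a_0 = (-2, 2, -3, -2).
Step 2: u_1 = a_1 − (-8/21)·u_0 = (-16/21, -47/21, 6/7, -58/21).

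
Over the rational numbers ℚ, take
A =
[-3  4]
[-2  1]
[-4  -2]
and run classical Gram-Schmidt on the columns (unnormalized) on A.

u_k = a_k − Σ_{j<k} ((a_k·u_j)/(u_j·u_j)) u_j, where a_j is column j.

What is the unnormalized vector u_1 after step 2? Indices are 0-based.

u_1 = (98/29, 17/29, -82/29)

Step 1: u_0 = a_0 = (-3, -2, -4).
Step 2: u_1 = a_1 − (-6/29)·u_0 = (98/29, 17/29, -82/29).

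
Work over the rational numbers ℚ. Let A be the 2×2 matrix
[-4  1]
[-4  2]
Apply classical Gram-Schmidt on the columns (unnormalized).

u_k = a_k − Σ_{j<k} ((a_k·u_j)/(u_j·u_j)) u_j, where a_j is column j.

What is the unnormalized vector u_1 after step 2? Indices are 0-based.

Step 1: u_0 = a_0 = (-4, -4).
Step 2: u_1 = a_1 − (-3/8)·u_0 = (-1/2, 1/2).

u_1 = (-1/2, 1/2)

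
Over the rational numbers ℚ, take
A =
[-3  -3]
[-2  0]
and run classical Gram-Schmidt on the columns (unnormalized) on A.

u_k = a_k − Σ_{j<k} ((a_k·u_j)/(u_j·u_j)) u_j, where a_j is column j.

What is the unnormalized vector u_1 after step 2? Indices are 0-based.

u_1 = (-12/13, 18/13)

Step 1: u_0 = a_0 = (-3, -2).
Step 2: u_1 = a_1 − (9/13)·u_0 = (-12/13, 18/13).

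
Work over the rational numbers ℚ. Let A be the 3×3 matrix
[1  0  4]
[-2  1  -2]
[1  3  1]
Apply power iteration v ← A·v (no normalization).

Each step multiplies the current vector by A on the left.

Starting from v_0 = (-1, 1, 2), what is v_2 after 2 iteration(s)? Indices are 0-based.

v_2 = (23, -23, 8)

v_0 = (-1, 1, 2).
v_1 = A·v_0 = (7, -1, 4).
v_2 = A·v_1 = (23, -23, 8).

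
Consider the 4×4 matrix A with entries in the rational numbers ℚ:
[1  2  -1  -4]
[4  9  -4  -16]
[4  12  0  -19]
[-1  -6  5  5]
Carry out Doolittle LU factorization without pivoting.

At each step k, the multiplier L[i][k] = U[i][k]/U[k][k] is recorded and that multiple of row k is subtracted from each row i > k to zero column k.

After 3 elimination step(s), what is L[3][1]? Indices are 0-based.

[col 0] pivot 1
  R1 -= 4*R0 → (0, 1, 0, 0)  (L[1][0] := 4)
  R2 -= 4*R0 → (0, 4, 4, -3)  (L[2][0] := 4)
  R3 -= -1*R0 → (0, -4, 4, 1)  (L[3][0] := -1)
[col 1] pivot 1
  R2 -= 4*R1 → (0, 0, 4, -3)  (L[2][1] := 4)
  R3 -= -4*R1 → (0, 0, 4, 1)  (L[3][1] := -4)
[col 2] pivot 4
  R3 -= 1*R2 → (0, 0, 0, 4)  (L[3][2] := 1)

L[3][1] = -4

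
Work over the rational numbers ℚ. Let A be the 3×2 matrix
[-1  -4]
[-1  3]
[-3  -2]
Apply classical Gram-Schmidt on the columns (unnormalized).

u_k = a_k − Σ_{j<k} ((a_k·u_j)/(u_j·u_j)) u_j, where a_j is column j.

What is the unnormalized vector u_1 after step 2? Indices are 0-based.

Step 1: u_0 = a_0 = (-1, -1, -3).
Step 2: u_1 = a_1 − (7/11)·u_0 = (-37/11, 40/11, -1/11).

u_1 = (-37/11, 40/11, -1/11)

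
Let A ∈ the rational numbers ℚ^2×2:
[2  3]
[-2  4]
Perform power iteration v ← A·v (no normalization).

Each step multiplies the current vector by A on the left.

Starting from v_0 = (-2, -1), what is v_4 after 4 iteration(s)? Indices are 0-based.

v_0 = (-2, -1).
v_1 = A·v_0 = (-7, 0).
v_2 = A·v_1 = (-14, 14).
v_3 = A·v_2 = (14, 84).
v_4 = A·v_3 = (280, 308).

v_4 = (280, 308)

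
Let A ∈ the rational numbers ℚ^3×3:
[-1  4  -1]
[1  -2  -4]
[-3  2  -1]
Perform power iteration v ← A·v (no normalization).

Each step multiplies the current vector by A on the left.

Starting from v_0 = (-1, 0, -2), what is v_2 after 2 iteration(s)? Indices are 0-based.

v_0 = (-1, 0, -2).
v_1 = A·v_0 = (3, 7, 5).
v_2 = A·v_1 = (20, -31, 0).

v_2 = (20, -31, 0)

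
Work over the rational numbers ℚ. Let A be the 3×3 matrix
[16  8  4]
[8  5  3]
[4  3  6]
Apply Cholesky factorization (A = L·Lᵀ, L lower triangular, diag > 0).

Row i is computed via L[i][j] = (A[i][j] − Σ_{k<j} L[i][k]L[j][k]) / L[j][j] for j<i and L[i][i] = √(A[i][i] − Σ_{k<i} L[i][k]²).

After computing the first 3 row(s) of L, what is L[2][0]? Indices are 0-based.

L[2][0] = 1

Step 1: L[0][0] = √(16) = 4.
  L[1][0] = (8) / L[0][0] = 2.
Step 2: L[1][1] = √(1) = 1.
  L[2][0] = (4) / L[0][0] = 1.
  L[2][1] = (1) / L[1][1] = 1.
Step 3: L[2][2] = √(4) = 2.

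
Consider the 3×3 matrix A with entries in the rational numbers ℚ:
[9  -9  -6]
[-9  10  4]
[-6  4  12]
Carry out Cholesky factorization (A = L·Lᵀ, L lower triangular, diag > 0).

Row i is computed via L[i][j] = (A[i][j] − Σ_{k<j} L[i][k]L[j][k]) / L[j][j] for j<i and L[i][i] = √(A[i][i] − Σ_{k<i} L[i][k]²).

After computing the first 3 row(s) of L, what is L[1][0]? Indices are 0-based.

Step 1: L[0][0] = √(9) = 3.
  L[1][0] = (-9) / L[0][0] = -3.
Step 2: L[1][1] = √(1) = 1.
  L[2][0] = (-6) / L[0][0] = -2.
  L[2][1] = (-2) / L[1][1] = -2.
Step 3: L[2][2] = √(4) = 2.

L[1][0] = -3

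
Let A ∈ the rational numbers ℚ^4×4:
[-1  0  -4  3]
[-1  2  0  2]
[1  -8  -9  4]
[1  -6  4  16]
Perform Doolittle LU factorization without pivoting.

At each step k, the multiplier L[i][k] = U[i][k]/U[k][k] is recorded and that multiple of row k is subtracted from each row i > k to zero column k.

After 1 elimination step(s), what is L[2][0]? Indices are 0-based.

L[2][0] = -1

k=0: U[0][0]=-1
  eliminate (1,0): mult=1, new row 1: (0, 2, 4, -1); set L[1][0]=1
  eliminate (2,0): mult=-1, new row 2: (0, -8, -13, 7); set L[2][0]=-1
  eliminate (3,0): mult=-1, new row 3: (0, -6, 0, 19); set L[3][0]=-1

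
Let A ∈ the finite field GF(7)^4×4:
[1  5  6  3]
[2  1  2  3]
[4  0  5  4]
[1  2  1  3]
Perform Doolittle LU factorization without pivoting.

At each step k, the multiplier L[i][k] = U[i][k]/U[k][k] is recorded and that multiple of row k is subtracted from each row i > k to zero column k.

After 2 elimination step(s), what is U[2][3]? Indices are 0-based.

[col 0] pivot 1
  R1 -= 2*R0 → (0, 5, 4, 4)  (L[1][0] := 2)
  R2 -= 4*R0 → (0, 1, 2, 6)  (L[2][0] := 4)
  R3 -= 1*R0 → (0, 4, 2, 0)  (L[3][0] := 1)
[col 1] pivot 5
  R2 -= 3*R1 → (0, 0, 4, 1)  (L[2][1] := 3)
  R3 -= 5*R1 → (0, 0, 3, 1)  (L[3][1] := 5)

U[2][3] = 1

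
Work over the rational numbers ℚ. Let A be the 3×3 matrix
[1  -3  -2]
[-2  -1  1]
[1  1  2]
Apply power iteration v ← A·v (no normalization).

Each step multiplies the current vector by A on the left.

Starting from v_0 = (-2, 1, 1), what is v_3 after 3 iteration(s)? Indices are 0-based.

v_0 = (-2, 1, 1).
v_1 = A·v_0 = (-7, 4, 1).
v_2 = A·v_1 = (-21, 11, -1).
v_3 = A·v_2 = (-52, 30, -12).

v_3 = (-52, 30, -12)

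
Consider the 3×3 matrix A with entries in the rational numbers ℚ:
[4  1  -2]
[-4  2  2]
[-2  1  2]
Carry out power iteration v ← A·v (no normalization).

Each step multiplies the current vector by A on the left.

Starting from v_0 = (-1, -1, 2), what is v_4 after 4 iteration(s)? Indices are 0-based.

v_0 = (-1, -1, 2).
v_1 = A·v_0 = (-9, 6, 5).
v_2 = A·v_1 = (-40, 58, 34).
v_3 = A·v_2 = (-170, 344, 206).
v_4 = A·v_3 = (-748, 1780, 1096).

v_4 = (-748, 1780, 1096)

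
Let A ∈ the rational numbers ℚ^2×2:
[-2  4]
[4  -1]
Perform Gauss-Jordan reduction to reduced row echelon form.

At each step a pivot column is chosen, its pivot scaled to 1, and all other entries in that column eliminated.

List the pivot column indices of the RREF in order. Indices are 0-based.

pivot columns: 0, 1

step 1: normalize row 0 (÷-2) = (1, -2)
  row 1: subtract 4×row0 = (0, 7)
step 2: normalize row 1 (÷7) = (0, 1)
  row 0: subtract -2×row1 = (1, 0)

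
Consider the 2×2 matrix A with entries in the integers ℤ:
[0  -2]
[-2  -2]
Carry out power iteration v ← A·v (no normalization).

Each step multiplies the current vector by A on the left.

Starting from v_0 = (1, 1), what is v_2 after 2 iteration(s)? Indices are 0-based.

v_0 = (1, 1).
v_1 = A·v_0 = (-2, -4).
v_2 = A·v_1 = (8, 12).

v_2 = (8, 12)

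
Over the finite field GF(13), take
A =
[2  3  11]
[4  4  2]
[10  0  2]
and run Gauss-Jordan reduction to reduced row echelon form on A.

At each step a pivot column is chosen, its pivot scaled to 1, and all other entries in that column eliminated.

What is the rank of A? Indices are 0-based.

[1] R0 /= 2  ⇒  (1, 8, 12)
     R1 -= 4·R0  ⇒  (0, 11, 6)
     R2 -= 10·R0  ⇒  (0, 11, 12)
[2] R1 /= 11  ⇒  (0, 1, 10)
     R0 -= 8·R1  ⇒  (1, 0, 10)
     R2 -= 11·R1  ⇒  (0, 0, 6)
[3] R2 /= 6  ⇒  (0, 0, 1)
     R0 -= 10·R2  ⇒  (1, 0, 0)
     R1 -= 10·R2  ⇒  (0, 1, 0)

rank = 3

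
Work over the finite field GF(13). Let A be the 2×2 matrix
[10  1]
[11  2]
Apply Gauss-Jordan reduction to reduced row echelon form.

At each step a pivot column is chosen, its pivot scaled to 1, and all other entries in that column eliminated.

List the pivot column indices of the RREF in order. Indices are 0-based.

pivot columns: 0, 1

step 1: normalize row 0 (÷10) = (1, 4)
  row 1: subtract 11×row0 = (0, 10)
step 2: normalize row 1 (÷10) = (0, 1)
  row 0: subtract 4×row1 = (1, 0)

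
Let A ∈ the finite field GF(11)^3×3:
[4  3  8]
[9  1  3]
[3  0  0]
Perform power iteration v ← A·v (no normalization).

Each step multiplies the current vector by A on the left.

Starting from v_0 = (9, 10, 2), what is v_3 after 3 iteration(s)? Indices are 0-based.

v_3 = (4, 6, 8)

v_0 = (9, 10, 2).
v_1 = A·v_0 = (5, 9, 5).
v_2 = A·v_1 = (10, 3, 4).
v_3 = A·v_2 = (4, 6, 8).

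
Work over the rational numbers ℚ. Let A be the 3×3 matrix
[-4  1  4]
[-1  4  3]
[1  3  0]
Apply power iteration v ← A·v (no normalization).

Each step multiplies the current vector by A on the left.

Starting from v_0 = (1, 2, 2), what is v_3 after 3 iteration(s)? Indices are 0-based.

v_3 = (179, 386, 218)

v_0 = (1, 2, 2).
v_1 = A·v_0 = (6, 13, 7).
v_2 = A·v_1 = (17, 67, 45).
v_3 = A·v_2 = (179, 386, 218).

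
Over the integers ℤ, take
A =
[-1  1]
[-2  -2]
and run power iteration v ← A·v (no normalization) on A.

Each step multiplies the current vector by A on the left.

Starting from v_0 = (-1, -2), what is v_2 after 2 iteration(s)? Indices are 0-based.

v_2 = (7, -10)

v_0 = (-1, -2).
v_1 = A·v_0 = (-1, 6).
v_2 = A·v_1 = (7, -10).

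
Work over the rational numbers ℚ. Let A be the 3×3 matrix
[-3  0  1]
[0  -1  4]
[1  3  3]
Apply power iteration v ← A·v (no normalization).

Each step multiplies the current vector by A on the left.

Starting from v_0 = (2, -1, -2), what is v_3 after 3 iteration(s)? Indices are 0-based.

v_3 = (-101, -179, -196)

v_0 = (2, -1, -2).
v_1 = A·v_0 = (-8, -7, -7).
v_2 = A·v_1 = (17, -21, -50).
v_3 = A·v_2 = (-101, -179, -196).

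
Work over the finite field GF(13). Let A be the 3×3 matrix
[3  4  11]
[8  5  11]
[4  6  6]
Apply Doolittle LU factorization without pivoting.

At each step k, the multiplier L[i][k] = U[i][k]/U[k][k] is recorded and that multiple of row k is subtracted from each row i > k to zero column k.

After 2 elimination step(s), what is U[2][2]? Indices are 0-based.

[col 0] pivot 3
  R1 -= 7*R0 → (0, 3, 12)  (L[1][0] := 7)
  R2 -= 10*R0 → (0, 5, 0)  (L[2][0] := 10)
[col 1] pivot 3
  R2 -= 6*R1 → (0, 0, 6)  (L[2][1] := 6)

U[2][2] = 6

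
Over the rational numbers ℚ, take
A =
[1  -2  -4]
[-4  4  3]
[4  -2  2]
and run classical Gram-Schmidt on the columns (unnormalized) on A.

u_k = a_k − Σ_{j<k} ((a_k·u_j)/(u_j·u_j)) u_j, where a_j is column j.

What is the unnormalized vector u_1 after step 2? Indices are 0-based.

Step 1: u_0 = a_0 = (1, -4, 4).
Step 2: u_1 = a_1 − (-26/33)·u_0 = (-40/33, 28/33, 38/33).

u_1 = (-40/33, 28/33, 38/33)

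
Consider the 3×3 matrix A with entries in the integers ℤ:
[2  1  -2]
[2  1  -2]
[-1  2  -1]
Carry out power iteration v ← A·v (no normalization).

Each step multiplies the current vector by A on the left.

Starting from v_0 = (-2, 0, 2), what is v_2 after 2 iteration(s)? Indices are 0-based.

v_0 = (-2, 0, 2).
v_1 = A·v_0 = (-8, -8, 0).
v_2 = A·v_1 = (-24, -24, -8).

v_2 = (-24, -24, -8)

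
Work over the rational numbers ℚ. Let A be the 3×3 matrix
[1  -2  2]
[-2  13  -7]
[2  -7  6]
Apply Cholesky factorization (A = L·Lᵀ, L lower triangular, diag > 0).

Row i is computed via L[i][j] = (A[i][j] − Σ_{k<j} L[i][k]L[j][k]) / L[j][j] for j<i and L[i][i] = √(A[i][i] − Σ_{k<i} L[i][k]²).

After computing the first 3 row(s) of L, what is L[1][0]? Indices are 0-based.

Step 1: L[0][0] = √(1) = 1.
  L[1][0] = (-2) / L[0][0] = -2.
Step 2: L[1][1] = √(9) = 3.
  L[2][0] = (2) / L[0][0] = 2.
  L[2][1] = (-3) / L[1][1] = -1.
Step 3: L[2][2] = √(1) = 1.

L[1][0] = -2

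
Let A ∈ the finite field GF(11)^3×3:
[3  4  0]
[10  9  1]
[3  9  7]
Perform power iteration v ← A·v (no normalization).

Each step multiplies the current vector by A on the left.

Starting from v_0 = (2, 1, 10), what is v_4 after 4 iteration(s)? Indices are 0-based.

v_4 = (4, 0, 8)

v_0 = (2, 1, 10).
v_1 = A·v_0 = (10, 6, 8).
v_2 = A·v_1 = (10, 8, 8).
v_3 = A·v_2 = (7, 4, 4).
v_4 = A·v_3 = (4, 0, 8).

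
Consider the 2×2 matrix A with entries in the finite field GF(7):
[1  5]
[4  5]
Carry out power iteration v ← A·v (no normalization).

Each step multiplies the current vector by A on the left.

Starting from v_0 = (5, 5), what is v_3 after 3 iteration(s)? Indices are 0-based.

v_0 = (5, 5).
v_1 = A·v_0 = (2, 3).
v_2 = A·v_1 = (3, 2).
v_3 = A·v_2 = (6, 1).

v_3 = (6, 1)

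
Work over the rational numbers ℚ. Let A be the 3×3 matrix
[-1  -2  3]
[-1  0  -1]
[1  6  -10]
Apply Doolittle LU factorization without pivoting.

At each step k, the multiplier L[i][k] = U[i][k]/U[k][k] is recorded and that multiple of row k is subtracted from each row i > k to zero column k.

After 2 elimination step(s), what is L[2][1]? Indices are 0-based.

k=0: U[0][0]=-1
  eliminate (1,0): mult=1, new row 1: (0, 2, -4); set L[1][0]=1
  eliminate (2,0): mult=-1, new row 2: (0, 4, -7); set L[2][0]=-1
k=1: U[1][1]=2
  eliminate (2,1): mult=2, new row 2: (0, 0, 1); set L[2][1]=2

L[2][1] = 2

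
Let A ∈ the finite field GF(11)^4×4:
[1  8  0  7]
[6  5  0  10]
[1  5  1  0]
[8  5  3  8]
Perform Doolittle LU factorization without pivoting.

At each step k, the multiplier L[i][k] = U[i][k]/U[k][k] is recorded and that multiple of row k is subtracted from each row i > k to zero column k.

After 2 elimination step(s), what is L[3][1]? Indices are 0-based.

k=0: U[0][0]=1
  eliminate (1,0): mult=6, new row 1: (0, 1, 0, 1); set L[1][0]=6
  eliminate (2,0): mult=1, new row 2: (0, 8, 1, 4); set L[2][0]=1
  eliminate (3,0): mult=8, new row 3: (0, 7, 3, 7); set L[3][0]=8
k=1: U[1][1]=1
  eliminate (2,1): mult=8, new row 2: (0, 0, 1, 7); set L[2][1]=8
  eliminate (3,1): mult=7, new row 3: (0, 0, 3, 0); set L[3][1]=7

L[3][1] = 7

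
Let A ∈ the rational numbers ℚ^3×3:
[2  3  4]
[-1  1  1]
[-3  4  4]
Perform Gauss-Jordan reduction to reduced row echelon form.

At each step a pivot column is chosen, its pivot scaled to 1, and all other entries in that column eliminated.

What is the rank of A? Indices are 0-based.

rank = 3

step 1: normalize row 0 (÷2) = (1, 3/2, 2)
  row 1: subtract -1×row0 = (0, 5/2, 3)
  row 2: subtract -3×row0 = (0, 17/2, 10)
step 2: normalize row 1 (÷5/2) = (0, 1, 6/5)
  row 0: subtract 3/2×row1 = (1, 0, 1/5)
  row 2: subtract 17/2×row1 = (0, 0, -1/5)
step 3: normalize row 2 (÷-1/5) = (0, 0, 1)
  row 0: subtract 1/5×row2 = (1, 0, 0)
  row 1: subtract 6/5×row2 = (0, 1, 0)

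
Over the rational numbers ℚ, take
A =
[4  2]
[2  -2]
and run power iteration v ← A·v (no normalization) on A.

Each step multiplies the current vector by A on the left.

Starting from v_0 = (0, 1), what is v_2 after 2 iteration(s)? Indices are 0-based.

v_0 = (0, 1).
v_1 = A·v_0 = (2, -2).
v_2 = A·v_1 = (4, 8).

v_2 = (4, 8)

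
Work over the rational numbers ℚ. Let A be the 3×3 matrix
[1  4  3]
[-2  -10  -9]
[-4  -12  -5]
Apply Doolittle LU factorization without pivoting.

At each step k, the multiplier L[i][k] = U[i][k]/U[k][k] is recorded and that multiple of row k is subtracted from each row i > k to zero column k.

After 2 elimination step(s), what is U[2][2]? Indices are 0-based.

k=0: U[0][0]=1
  eliminate (1,0): mult=-2, new row 1: (0, -2, -3); set L[1][0]=-2
  eliminate (2,0): mult=-4, new row 2: (0, 4, 7); set L[2][0]=-4
k=1: U[1][1]=-2
  eliminate (2,1): mult=-2, new row 2: (0, 0, 1); set L[2][1]=-2

U[2][2] = 1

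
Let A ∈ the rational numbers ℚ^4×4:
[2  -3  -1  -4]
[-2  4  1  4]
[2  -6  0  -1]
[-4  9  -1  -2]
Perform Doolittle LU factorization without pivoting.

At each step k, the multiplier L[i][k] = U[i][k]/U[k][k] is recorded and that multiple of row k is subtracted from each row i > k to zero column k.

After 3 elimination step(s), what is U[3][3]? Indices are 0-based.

k=0: U[0][0]=2
  eliminate (1,0): mult=-1, new row 1: (0, 1, 0, 0); set L[1][0]=-1
  eliminate (2,0): mult=1, new row 2: (0, -3, 1, 3); set L[2][0]=1
  eliminate (3,0): mult=-2, new row 3: (0, 3, -3, -10); set L[3][0]=-2
k=1: U[1][1]=1
  eliminate (2,1): mult=-3, new row 2: (0, 0, 1, 3); set L[2][1]=-3
  eliminate (3,1): mult=3, new row 3: (0, 0, -3, -10); set L[3][1]=3
k=2: U[2][2]=1
  eliminate (3,2): mult=-3, new row 3: (0, 0, 0, -1); set L[3][2]=-3

U[3][3] = -1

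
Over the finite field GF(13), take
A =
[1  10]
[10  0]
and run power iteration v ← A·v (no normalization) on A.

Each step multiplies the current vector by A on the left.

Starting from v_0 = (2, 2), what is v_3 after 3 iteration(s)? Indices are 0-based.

v_0 = (2, 2).
v_1 = A·v_0 = (9, 7).
v_2 = A·v_1 = (1, 12).
v_3 = A·v_2 = (4, 10).

v_3 = (4, 10)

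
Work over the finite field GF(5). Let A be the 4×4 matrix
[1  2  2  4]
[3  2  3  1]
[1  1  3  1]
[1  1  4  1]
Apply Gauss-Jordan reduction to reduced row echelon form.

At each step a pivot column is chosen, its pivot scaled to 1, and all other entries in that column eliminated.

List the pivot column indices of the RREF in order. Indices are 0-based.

pivot columns: 0, 1, 2, 3

step 1: normalize row 0 (÷1) = (1, 2, 2, 4)
  row 1: subtract 3×row0 = (0, 1, 2, 4)
  row 2: subtract 1×row0 = (0, 4, 1, 2)
  row 3: subtract 1×row0 = (0, 4, 2, 2)
step 2: normalize row 1 (÷1) = (0, 1, 2, 4)
  row 0: subtract 2×row1 = (1, 0, 3, 1)
  row 2: subtract 4×row1 = (0, 0, 3, 1)
  row 3: subtract 4×row1 = (0, 0, 4, 1)
step 3: normalize row 2 (÷3) = (0, 0, 1, 2)
  row 0: subtract 3×row2 = (1, 0, 0, 0)
  row 1: subtract 2×row2 = (0, 1, 0, 0)
  row 3: subtract 4×row2 = (0, 0, 0, 3)
step 4: normalize row 3 (÷3) = (0, 0, 0, 1)
  row 2: subtract 2×row3 = (0, 0, 1, 0)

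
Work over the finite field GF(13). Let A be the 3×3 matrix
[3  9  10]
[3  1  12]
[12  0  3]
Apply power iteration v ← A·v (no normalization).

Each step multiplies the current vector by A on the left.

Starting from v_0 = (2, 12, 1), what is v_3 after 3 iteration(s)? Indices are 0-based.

v_3 = (0, 8, 12)

v_0 = (2, 12, 1).
v_1 = A·v_0 = (7, 4, 1).
v_2 = A·v_1 = (2, 11, 9).
v_3 = A·v_2 = (0, 8, 12).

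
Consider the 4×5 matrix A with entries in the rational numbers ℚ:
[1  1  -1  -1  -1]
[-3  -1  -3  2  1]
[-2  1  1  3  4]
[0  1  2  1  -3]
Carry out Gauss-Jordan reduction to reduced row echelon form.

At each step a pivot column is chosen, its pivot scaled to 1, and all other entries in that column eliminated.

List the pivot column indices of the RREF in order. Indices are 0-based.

pivot(0,0)=1: scale R0 → (1, 1, -1, -1, -1)
  clear (1,0): R1 −= (-3)R0 → (0, 2, -6, -1, -2)
  clear (2,0): R2 −= (-2)R0 → (0, 3, -1, 1, 2)
pivot(1,1)=2: scale R1 → (0, 1, -3, -1/2, -1)
  clear (0,1): R0 −= (1)R1 → (1, 0, 2, -1/2, 0)
  clear (2,1): R2 −= (3)R1 → (0, 0, 8, 5/2, 5)
  clear (3,1): R3 −= (1)R1 → (0, 0, 5, 3/2, -2)
pivot(2,2)=8: scale R2 → (0, 0, 1, 5/16, 5/8)
  clear (0,2): R0 −= (2)R2 → (1, 0, 0, -9/8, -5/4)
  clear (1,2): R1 −= (-3)R2 → (0, 1, 0, 7/16, 7/8)
  clear (3,2): R3 −= (5)R2 → (0, 0, 0, -1/16, -41/8)
pivot(3,3)=-1/16: scale R3 → (0, 0, 0, 1, 82)
  clear (0,3): R0 −= (-9/8)R3 → (1, 0, 0, 0, 91)
  clear (1,3): R1 −= (7/16)R3 → (0, 1, 0, 0, -35)
  clear (2,3): R2 −= (5/16)R3 → (0, 0, 1, 0, -25)

pivot columns: 0, 1, 2, 3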